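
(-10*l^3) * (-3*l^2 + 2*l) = 30*l^5 - 20*l^4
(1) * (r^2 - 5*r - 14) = r^2 - 5*r - 14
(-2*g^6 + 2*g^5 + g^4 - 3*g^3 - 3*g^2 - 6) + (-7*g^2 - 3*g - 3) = -2*g^6 + 2*g^5 + g^4 - 3*g^3 - 10*g^2 - 3*g - 9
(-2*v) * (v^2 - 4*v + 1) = -2*v^3 + 8*v^2 - 2*v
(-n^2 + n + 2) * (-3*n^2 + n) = 3*n^4 - 4*n^3 - 5*n^2 + 2*n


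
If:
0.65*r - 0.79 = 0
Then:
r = 1.22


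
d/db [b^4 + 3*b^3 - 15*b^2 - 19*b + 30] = 4*b^3 + 9*b^2 - 30*b - 19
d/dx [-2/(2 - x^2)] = -4*x/(x^2 - 2)^2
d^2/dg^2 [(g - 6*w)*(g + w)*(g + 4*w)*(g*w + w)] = 2*w*(6*g^2 - 3*g*w + 3*g - 26*w^2 - w)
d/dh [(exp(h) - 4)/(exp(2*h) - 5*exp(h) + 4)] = -exp(h)/(exp(2*h) - 2*exp(h) + 1)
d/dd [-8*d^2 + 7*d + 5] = 7 - 16*d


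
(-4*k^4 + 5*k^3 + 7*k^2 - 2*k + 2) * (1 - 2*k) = 8*k^5 - 14*k^4 - 9*k^3 + 11*k^2 - 6*k + 2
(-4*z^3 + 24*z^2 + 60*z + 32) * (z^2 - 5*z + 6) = -4*z^5 + 44*z^4 - 84*z^3 - 124*z^2 + 200*z + 192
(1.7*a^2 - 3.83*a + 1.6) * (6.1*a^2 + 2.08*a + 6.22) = 10.37*a^4 - 19.827*a^3 + 12.3676*a^2 - 20.4946*a + 9.952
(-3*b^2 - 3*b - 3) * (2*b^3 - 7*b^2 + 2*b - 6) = -6*b^5 + 15*b^4 + 9*b^3 + 33*b^2 + 12*b + 18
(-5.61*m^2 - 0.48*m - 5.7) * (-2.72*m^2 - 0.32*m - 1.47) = 15.2592*m^4 + 3.1008*m^3 + 23.9043*m^2 + 2.5296*m + 8.379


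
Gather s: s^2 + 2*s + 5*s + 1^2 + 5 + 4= s^2 + 7*s + 10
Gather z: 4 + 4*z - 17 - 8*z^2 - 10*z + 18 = -8*z^2 - 6*z + 5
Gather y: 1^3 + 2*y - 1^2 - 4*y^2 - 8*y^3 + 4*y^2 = -8*y^3 + 2*y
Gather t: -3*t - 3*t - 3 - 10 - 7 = -6*t - 20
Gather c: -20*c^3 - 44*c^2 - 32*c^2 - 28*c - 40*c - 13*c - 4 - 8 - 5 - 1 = -20*c^3 - 76*c^2 - 81*c - 18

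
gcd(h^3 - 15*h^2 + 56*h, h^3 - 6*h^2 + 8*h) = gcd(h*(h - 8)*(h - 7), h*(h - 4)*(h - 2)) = h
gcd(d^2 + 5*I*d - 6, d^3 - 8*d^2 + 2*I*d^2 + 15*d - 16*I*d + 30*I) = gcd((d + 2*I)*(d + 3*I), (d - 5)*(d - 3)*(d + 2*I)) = d + 2*I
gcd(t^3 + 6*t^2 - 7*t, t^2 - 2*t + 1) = t - 1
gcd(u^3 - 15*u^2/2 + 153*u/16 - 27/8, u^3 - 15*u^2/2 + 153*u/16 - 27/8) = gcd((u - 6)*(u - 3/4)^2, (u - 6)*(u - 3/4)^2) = u^3 - 15*u^2/2 + 153*u/16 - 27/8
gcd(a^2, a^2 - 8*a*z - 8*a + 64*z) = 1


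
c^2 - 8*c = c*(c - 8)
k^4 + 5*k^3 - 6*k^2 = k^2*(k - 1)*(k + 6)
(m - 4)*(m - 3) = m^2 - 7*m + 12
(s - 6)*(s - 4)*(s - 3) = s^3 - 13*s^2 + 54*s - 72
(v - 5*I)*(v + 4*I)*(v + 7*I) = v^3 + 6*I*v^2 + 27*v + 140*I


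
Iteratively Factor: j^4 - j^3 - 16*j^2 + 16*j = (j)*(j^3 - j^2 - 16*j + 16) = j*(j - 4)*(j^2 + 3*j - 4) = j*(j - 4)*(j + 4)*(j - 1)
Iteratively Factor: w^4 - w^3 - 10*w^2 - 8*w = (w + 2)*(w^3 - 3*w^2 - 4*w) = (w + 1)*(w + 2)*(w^2 - 4*w) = (w - 4)*(w + 1)*(w + 2)*(w)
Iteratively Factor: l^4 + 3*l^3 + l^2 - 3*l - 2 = (l - 1)*(l^3 + 4*l^2 + 5*l + 2) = (l - 1)*(l + 2)*(l^2 + 2*l + 1) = (l - 1)*(l + 1)*(l + 2)*(l + 1)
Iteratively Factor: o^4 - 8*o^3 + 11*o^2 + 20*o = (o - 5)*(o^3 - 3*o^2 - 4*o) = o*(o - 5)*(o^2 - 3*o - 4) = o*(o - 5)*(o - 4)*(o + 1)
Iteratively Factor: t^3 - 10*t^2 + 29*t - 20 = (t - 4)*(t^2 - 6*t + 5) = (t - 5)*(t - 4)*(t - 1)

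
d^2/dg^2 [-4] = 0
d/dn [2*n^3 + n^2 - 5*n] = 6*n^2 + 2*n - 5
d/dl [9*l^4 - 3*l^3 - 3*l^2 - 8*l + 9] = 36*l^3 - 9*l^2 - 6*l - 8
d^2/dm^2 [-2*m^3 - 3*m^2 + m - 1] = -12*m - 6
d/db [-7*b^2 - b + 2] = -14*b - 1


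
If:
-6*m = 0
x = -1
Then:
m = 0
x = -1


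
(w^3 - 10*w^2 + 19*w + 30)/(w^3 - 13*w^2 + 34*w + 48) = (w - 5)/(w - 8)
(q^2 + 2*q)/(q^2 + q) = (q + 2)/(q + 1)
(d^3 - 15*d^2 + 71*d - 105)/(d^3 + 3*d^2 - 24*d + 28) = (d^3 - 15*d^2 + 71*d - 105)/(d^3 + 3*d^2 - 24*d + 28)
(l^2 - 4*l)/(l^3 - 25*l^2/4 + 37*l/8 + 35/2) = 8*l/(8*l^2 - 18*l - 35)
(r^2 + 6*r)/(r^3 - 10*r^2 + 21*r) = (r + 6)/(r^2 - 10*r + 21)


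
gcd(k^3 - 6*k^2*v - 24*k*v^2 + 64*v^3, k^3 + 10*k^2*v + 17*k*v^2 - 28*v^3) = k + 4*v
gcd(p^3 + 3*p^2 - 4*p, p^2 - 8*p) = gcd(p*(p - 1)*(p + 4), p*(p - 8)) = p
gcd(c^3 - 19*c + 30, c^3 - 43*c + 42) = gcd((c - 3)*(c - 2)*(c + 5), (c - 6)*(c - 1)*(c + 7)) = 1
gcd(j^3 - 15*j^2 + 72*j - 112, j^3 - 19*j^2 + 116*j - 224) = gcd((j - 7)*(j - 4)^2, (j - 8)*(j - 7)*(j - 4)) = j^2 - 11*j + 28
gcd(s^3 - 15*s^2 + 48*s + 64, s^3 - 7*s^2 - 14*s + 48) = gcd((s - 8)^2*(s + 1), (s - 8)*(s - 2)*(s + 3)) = s - 8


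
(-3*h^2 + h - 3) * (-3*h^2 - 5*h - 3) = 9*h^4 + 12*h^3 + 13*h^2 + 12*h + 9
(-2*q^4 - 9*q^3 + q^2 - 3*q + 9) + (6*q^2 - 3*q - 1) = -2*q^4 - 9*q^3 + 7*q^2 - 6*q + 8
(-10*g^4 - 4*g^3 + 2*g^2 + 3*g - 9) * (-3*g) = 30*g^5 + 12*g^4 - 6*g^3 - 9*g^2 + 27*g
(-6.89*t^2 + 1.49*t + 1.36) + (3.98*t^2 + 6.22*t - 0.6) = -2.91*t^2 + 7.71*t + 0.76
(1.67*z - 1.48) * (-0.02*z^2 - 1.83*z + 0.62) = -0.0334*z^3 - 3.0265*z^2 + 3.7438*z - 0.9176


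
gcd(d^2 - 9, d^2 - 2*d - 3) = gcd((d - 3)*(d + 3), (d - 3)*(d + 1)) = d - 3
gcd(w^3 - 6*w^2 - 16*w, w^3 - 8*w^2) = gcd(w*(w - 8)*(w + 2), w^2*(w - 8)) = w^2 - 8*w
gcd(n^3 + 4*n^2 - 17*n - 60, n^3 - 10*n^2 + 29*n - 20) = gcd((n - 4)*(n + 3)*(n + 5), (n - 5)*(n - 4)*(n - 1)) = n - 4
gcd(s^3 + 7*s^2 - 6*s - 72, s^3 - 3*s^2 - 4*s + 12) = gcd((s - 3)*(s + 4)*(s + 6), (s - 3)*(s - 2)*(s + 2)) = s - 3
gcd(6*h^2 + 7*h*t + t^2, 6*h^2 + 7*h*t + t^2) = 6*h^2 + 7*h*t + t^2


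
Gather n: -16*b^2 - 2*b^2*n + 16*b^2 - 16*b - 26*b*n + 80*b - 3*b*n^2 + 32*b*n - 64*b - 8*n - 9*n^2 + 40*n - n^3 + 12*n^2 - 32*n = -n^3 + n^2*(3 - 3*b) + n*(-2*b^2 + 6*b)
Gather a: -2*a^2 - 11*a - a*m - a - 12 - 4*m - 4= -2*a^2 + a*(-m - 12) - 4*m - 16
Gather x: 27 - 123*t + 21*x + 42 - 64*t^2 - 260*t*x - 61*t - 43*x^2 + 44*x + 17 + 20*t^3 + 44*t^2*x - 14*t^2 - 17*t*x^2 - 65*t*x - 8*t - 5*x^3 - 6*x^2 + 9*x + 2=20*t^3 - 78*t^2 - 192*t - 5*x^3 + x^2*(-17*t - 49) + x*(44*t^2 - 325*t + 74) + 88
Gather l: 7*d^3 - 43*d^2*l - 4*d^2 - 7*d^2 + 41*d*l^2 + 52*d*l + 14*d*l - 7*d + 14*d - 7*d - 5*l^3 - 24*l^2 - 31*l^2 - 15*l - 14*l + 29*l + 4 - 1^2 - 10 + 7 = 7*d^3 - 11*d^2 - 5*l^3 + l^2*(41*d - 55) + l*(-43*d^2 + 66*d)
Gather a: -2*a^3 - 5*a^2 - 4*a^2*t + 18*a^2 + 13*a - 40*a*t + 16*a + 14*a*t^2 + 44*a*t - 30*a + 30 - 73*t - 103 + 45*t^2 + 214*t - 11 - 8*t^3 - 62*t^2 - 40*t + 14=-2*a^3 + a^2*(13 - 4*t) + a*(14*t^2 + 4*t - 1) - 8*t^3 - 17*t^2 + 101*t - 70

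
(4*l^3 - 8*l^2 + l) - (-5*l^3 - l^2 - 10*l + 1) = 9*l^3 - 7*l^2 + 11*l - 1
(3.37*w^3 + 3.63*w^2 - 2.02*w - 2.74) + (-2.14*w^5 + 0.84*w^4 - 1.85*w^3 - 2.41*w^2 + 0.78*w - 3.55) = -2.14*w^5 + 0.84*w^4 + 1.52*w^3 + 1.22*w^2 - 1.24*w - 6.29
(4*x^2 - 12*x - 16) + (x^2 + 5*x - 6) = 5*x^2 - 7*x - 22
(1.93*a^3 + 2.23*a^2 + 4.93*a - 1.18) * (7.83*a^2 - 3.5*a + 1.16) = 15.1119*a^5 + 10.7059*a^4 + 33.0357*a^3 - 23.9076*a^2 + 9.8488*a - 1.3688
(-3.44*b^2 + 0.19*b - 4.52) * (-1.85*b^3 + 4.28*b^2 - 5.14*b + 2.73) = 6.364*b^5 - 15.0747*b^4 + 26.8568*b^3 - 29.7134*b^2 + 23.7515*b - 12.3396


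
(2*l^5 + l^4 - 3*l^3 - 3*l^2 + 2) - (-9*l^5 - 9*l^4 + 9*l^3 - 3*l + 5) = 11*l^5 + 10*l^4 - 12*l^3 - 3*l^2 + 3*l - 3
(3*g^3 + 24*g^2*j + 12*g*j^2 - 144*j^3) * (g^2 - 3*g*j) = 3*g^5 + 15*g^4*j - 60*g^3*j^2 - 180*g^2*j^3 + 432*g*j^4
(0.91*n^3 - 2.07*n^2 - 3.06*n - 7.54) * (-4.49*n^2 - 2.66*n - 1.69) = -4.0859*n^5 + 6.8737*n^4 + 17.7077*n^3 + 45.4925*n^2 + 25.2278*n + 12.7426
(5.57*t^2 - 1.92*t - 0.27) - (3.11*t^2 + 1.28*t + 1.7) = 2.46*t^2 - 3.2*t - 1.97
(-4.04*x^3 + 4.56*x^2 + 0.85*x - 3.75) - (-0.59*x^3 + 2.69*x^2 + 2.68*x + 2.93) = -3.45*x^3 + 1.87*x^2 - 1.83*x - 6.68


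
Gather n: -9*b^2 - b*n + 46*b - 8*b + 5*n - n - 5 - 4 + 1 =-9*b^2 + 38*b + n*(4 - b) - 8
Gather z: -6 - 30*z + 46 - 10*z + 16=56 - 40*z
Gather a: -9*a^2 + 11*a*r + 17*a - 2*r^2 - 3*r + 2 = -9*a^2 + a*(11*r + 17) - 2*r^2 - 3*r + 2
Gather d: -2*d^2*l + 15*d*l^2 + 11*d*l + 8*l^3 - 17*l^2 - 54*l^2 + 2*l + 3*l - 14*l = -2*d^2*l + d*(15*l^2 + 11*l) + 8*l^3 - 71*l^2 - 9*l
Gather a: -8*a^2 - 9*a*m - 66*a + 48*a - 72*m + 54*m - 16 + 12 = -8*a^2 + a*(-9*m - 18) - 18*m - 4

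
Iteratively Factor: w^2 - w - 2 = (w - 2)*(w + 1)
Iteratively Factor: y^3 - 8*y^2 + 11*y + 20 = (y - 4)*(y^2 - 4*y - 5) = (y - 5)*(y - 4)*(y + 1)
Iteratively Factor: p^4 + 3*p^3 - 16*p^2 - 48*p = (p)*(p^3 + 3*p^2 - 16*p - 48) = p*(p + 3)*(p^2 - 16) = p*(p - 4)*(p + 3)*(p + 4)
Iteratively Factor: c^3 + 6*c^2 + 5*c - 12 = (c + 4)*(c^2 + 2*c - 3) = (c + 3)*(c + 4)*(c - 1)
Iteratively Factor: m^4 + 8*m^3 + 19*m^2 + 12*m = (m + 4)*(m^3 + 4*m^2 + 3*m) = (m + 1)*(m + 4)*(m^2 + 3*m) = m*(m + 1)*(m + 4)*(m + 3)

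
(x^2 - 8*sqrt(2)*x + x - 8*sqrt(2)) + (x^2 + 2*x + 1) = 2*x^2 - 8*sqrt(2)*x + 3*x - 8*sqrt(2) + 1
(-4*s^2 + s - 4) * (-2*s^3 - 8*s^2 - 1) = 8*s^5 + 30*s^4 + 36*s^2 - s + 4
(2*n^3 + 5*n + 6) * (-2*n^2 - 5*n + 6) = -4*n^5 - 10*n^4 + 2*n^3 - 37*n^2 + 36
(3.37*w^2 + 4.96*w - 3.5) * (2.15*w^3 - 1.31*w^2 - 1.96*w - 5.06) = 7.2455*w^5 + 6.2493*w^4 - 20.6278*w^3 - 22.1888*w^2 - 18.2376*w + 17.71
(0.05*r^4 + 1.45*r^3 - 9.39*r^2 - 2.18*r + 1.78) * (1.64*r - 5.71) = 0.082*r^5 + 2.0925*r^4 - 23.6791*r^3 + 50.0417*r^2 + 15.367*r - 10.1638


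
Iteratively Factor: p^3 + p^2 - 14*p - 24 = (p - 4)*(p^2 + 5*p + 6) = (p - 4)*(p + 2)*(p + 3)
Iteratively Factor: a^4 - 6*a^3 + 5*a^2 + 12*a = (a - 3)*(a^3 - 3*a^2 - 4*a) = (a - 4)*(a - 3)*(a^2 + a) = a*(a - 4)*(a - 3)*(a + 1)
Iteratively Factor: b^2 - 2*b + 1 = (b - 1)*(b - 1)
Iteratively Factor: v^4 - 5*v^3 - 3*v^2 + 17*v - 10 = (v - 1)*(v^3 - 4*v^2 - 7*v + 10) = (v - 1)^2*(v^2 - 3*v - 10) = (v - 1)^2*(v + 2)*(v - 5)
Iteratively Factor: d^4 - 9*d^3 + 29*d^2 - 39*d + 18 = (d - 2)*(d^3 - 7*d^2 + 15*d - 9) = (d - 3)*(d - 2)*(d^2 - 4*d + 3) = (d - 3)*(d - 2)*(d - 1)*(d - 3)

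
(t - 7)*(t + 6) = t^2 - t - 42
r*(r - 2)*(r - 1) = r^3 - 3*r^2 + 2*r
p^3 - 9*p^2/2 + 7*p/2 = p*(p - 7/2)*(p - 1)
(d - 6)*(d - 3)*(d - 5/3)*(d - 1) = d^4 - 35*d^3/3 + 131*d^2/3 - 63*d + 30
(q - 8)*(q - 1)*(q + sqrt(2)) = q^3 - 9*q^2 + sqrt(2)*q^2 - 9*sqrt(2)*q + 8*q + 8*sqrt(2)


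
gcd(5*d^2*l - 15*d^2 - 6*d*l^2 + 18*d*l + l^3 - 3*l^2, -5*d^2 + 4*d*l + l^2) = d - l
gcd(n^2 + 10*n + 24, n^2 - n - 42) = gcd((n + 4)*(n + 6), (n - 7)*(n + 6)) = n + 6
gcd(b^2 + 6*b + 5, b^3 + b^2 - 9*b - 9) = b + 1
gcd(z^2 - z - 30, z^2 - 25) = z + 5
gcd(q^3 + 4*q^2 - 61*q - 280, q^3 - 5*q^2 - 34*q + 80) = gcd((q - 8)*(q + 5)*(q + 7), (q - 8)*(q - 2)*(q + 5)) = q^2 - 3*q - 40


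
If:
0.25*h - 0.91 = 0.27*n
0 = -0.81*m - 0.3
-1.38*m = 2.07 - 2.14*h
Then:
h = 0.73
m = -0.37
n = -2.70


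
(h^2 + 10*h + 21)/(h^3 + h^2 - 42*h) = (h + 3)/(h*(h - 6))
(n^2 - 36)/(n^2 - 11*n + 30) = (n + 6)/(n - 5)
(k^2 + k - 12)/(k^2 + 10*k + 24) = (k - 3)/(k + 6)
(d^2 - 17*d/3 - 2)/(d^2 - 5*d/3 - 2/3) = (d - 6)/(d - 2)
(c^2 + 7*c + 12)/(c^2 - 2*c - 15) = (c + 4)/(c - 5)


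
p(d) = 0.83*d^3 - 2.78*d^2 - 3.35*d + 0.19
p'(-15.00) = 640.30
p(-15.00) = -3376.31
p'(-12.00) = 421.93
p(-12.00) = -1794.17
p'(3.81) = 11.61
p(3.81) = -7.02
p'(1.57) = -5.94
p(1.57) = -8.71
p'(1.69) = -5.63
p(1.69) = -9.41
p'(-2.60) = 27.94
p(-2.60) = -24.48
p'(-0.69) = 1.67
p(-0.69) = 0.91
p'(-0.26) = -1.74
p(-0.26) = 0.86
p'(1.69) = -5.63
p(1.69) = -9.41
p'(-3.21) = 40.15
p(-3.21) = -45.16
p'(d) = 2.49*d^2 - 5.56*d - 3.35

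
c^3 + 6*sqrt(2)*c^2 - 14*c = c*(c - sqrt(2))*(c + 7*sqrt(2))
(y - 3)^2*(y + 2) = y^3 - 4*y^2 - 3*y + 18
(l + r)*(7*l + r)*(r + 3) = 7*l^2*r + 21*l^2 + 8*l*r^2 + 24*l*r + r^3 + 3*r^2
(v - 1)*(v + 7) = v^2 + 6*v - 7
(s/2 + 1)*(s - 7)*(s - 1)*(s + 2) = s^4/2 - 2*s^3 - 21*s^2/2 - 2*s + 14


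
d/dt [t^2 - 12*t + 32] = 2*t - 12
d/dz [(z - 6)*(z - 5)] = 2*z - 11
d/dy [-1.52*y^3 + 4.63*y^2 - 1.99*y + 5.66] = -4.56*y^2 + 9.26*y - 1.99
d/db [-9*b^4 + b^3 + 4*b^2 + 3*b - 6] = -36*b^3 + 3*b^2 + 8*b + 3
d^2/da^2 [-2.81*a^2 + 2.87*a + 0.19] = -5.62000000000000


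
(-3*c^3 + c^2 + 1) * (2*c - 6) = -6*c^4 + 20*c^3 - 6*c^2 + 2*c - 6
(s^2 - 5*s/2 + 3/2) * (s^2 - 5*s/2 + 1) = s^4 - 5*s^3 + 35*s^2/4 - 25*s/4 + 3/2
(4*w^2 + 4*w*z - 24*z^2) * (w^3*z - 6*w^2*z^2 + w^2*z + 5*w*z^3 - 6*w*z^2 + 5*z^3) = 4*w^5*z - 20*w^4*z^2 + 4*w^4*z - 28*w^3*z^3 - 20*w^3*z^2 + 164*w^2*z^4 - 28*w^2*z^3 - 120*w*z^5 + 164*w*z^4 - 120*z^5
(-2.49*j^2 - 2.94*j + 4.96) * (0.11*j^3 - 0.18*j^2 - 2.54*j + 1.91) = -0.2739*j^5 + 0.1248*j^4 + 7.3994*j^3 + 1.8189*j^2 - 18.2138*j + 9.4736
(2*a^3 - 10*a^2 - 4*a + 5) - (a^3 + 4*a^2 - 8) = a^3 - 14*a^2 - 4*a + 13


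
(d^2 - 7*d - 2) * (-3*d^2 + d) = -3*d^4 + 22*d^3 - d^2 - 2*d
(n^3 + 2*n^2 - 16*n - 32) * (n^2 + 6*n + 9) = n^5 + 8*n^4 + 5*n^3 - 110*n^2 - 336*n - 288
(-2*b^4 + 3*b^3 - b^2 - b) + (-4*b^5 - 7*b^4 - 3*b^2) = -4*b^5 - 9*b^4 + 3*b^3 - 4*b^2 - b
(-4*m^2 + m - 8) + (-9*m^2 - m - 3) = -13*m^2 - 11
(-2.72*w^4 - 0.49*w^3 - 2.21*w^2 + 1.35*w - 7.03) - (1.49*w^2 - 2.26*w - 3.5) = -2.72*w^4 - 0.49*w^3 - 3.7*w^2 + 3.61*w - 3.53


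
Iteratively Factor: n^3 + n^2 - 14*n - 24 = (n - 4)*(n^2 + 5*n + 6) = (n - 4)*(n + 3)*(n + 2)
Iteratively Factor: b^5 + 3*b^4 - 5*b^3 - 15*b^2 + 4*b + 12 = (b - 1)*(b^4 + 4*b^3 - b^2 - 16*b - 12) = (b - 1)*(b + 3)*(b^3 + b^2 - 4*b - 4) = (b - 2)*(b - 1)*(b + 3)*(b^2 + 3*b + 2) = (b - 2)*(b - 1)*(b + 1)*(b + 3)*(b + 2)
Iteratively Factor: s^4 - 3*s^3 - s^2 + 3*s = (s - 3)*(s^3 - s) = s*(s - 3)*(s^2 - 1) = s*(s - 3)*(s + 1)*(s - 1)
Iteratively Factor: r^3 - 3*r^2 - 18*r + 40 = (r - 5)*(r^2 + 2*r - 8) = (r - 5)*(r + 4)*(r - 2)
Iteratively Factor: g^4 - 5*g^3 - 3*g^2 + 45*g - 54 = (g - 2)*(g^3 - 3*g^2 - 9*g + 27) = (g - 2)*(g + 3)*(g^2 - 6*g + 9) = (g - 3)*(g - 2)*(g + 3)*(g - 3)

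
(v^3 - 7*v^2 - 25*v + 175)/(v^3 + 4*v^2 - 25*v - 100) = (v - 7)/(v + 4)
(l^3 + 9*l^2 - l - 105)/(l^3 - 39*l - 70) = (l^2 + 4*l - 21)/(l^2 - 5*l - 14)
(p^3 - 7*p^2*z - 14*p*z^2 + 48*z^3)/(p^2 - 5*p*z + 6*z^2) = (-p^2 + 5*p*z + 24*z^2)/(-p + 3*z)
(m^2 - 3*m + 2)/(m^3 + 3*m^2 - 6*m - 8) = (m - 1)/(m^2 + 5*m + 4)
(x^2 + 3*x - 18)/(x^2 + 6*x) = (x - 3)/x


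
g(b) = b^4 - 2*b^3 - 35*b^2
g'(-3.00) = 48.00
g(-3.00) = -180.00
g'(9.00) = 1800.00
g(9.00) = 2268.00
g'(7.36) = 754.54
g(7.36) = 241.03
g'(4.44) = -78.97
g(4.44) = -476.41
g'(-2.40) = 78.14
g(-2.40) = -140.77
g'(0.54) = -38.92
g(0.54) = -10.44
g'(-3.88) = -52.37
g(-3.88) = -183.45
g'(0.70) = -50.57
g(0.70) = -17.60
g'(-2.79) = 61.72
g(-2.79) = -168.42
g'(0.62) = -44.75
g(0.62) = -13.78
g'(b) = 4*b^3 - 6*b^2 - 70*b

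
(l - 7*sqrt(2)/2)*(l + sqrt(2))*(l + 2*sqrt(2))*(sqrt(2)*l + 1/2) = sqrt(2)*l^4 - l^3/2 - 69*sqrt(2)*l^2/4 - 73*l/2 - 7*sqrt(2)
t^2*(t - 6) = t^3 - 6*t^2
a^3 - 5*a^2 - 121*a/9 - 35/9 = (a - 7)*(a + 1/3)*(a + 5/3)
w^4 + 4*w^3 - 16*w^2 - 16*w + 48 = (w - 2)^2*(w + 2)*(w + 6)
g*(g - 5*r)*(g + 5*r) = g^3 - 25*g*r^2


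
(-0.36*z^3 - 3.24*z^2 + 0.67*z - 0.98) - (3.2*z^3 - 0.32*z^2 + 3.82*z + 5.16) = -3.56*z^3 - 2.92*z^2 - 3.15*z - 6.14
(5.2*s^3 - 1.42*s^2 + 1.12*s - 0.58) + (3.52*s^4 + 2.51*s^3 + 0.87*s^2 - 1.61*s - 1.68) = 3.52*s^4 + 7.71*s^3 - 0.55*s^2 - 0.49*s - 2.26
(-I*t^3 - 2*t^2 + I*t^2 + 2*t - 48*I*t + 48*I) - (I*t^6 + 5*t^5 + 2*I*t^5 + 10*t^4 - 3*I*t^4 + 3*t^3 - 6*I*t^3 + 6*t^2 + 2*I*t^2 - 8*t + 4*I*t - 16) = -I*t^6 - 5*t^5 - 2*I*t^5 - 10*t^4 + 3*I*t^4 - 3*t^3 + 5*I*t^3 - 8*t^2 - I*t^2 + 10*t - 52*I*t + 16 + 48*I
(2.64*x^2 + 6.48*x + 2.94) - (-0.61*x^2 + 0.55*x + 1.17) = 3.25*x^2 + 5.93*x + 1.77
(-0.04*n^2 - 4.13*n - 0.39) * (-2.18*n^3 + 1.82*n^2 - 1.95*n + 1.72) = 0.0872*n^5 + 8.9306*n^4 - 6.5884*n^3 + 7.2749*n^2 - 6.3431*n - 0.6708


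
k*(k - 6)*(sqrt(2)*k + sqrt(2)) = sqrt(2)*k^3 - 5*sqrt(2)*k^2 - 6*sqrt(2)*k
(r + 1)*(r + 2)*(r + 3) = r^3 + 6*r^2 + 11*r + 6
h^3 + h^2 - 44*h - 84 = (h - 7)*(h + 2)*(h + 6)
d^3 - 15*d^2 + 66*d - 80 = (d - 8)*(d - 5)*(d - 2)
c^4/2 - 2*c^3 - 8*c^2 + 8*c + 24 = (c/2 + 1)*(c - 6)*(c - 2)*(c + 2)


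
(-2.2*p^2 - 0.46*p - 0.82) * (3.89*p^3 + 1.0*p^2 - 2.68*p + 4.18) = -8.558*p^5 - 3.9894*p^4 + 2.2462*p^3 - 8.7832*p^2 + 0.2748*p - 3.4276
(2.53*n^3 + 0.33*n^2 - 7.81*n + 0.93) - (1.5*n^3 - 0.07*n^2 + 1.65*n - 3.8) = 1.03*n^3 + 0.4*n^2 - 9.46*n + 4.73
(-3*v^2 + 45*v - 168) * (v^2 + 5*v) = -3*v^4 + 30*v^3 + 57*v^2 - 840*v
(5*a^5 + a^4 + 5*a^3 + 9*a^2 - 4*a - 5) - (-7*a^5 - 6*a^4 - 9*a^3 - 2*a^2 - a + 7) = 12*a^5 + 7*a^4 + 14*a^3 + 11*a^2 - 3*a - 12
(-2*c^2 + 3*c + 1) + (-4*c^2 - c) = -6*c^2 + 2*c + 1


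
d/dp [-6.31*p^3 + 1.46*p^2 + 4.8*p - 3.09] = -18.93*p^2 + 2.92*p + 4.8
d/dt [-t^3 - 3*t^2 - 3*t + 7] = -3*t^2 - 6*t - 3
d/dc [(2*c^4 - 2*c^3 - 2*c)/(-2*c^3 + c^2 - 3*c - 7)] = 2*(-2*c^6 + 2*c^5 - 10*c^4 - 26*c^3 + 22*c^2 + 7)/(4*c^6 - 4*c^5 + 13*c^4 + 22*c^3 - 5*c^2 + 42*c + 49)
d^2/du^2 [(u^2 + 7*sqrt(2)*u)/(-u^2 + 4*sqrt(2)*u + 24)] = 2*(-11*sqrt(2)*u^3 - 72*u^2 - 504*sqrt(2)*u + 768)/(u^6 - 12*sqrt(2)*u^5 + 24*u^4 + 448*sqrt(2)*u^3 - 576*u^2 - 6912*sqrt(2)*u - 13824)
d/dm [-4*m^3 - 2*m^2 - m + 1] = -12*m^2 - 4*m - 1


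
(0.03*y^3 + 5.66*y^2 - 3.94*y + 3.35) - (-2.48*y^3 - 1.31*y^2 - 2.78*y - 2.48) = 2.51*y^3 + 6.97*y^2 - 1.16*y + 5.83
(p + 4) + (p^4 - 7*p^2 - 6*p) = p^4 - 7*p^2 - 5*p + 4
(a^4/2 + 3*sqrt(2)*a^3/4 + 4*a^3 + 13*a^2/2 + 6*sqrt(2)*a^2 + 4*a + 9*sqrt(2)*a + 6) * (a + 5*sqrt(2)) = a^5/2 + 4*a^4 + 13*sqrt(2)*a^4/4 + 14*a^3 + 26*sqrt(2)*a^3 + 83*sqrt(2)*a^2/2 + 64*a^2 + 20*sqrt(2)*a + 96*a + 30*sqrt(2)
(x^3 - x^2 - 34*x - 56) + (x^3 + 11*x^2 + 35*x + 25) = 2*x^3 + 10*x^2 + x - 31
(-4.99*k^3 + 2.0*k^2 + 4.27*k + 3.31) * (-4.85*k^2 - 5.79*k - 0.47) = 24.2015*k^5 + 19.1921*k^4 - 29.9442*k^3 - 41.7168*k^2 - 21.1718*k - 1.5557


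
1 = 1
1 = 1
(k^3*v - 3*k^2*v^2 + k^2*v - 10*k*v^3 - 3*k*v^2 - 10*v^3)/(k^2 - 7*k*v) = v*(k^3 - 3*k^2*v + k^2 - 10*k*v^2 - 3*k*v - 10*v^2)/(k*(k - 7*v))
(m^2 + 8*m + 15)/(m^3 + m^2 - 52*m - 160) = (m + 3)/(m^2 - 4*m - 32)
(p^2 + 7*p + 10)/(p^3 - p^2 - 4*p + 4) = (p + 5)/(p^2 - 3*p + 2)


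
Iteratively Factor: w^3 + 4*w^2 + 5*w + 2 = (w + 1)*(w^2 + 3*w + 2) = (w + 1)*(w + 2)*(w + 1)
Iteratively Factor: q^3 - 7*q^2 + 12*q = (q - 4)*(q^2 - 3*q) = (q - 4)*(q - 3)*(q)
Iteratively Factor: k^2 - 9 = (k + 3)*(k - 3)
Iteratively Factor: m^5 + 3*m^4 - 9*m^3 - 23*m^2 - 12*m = (m)*(m^4 + 3*m^3 - 9*m^2 - 23*m - 12) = m*(m + 1)*(m^3 + 2*m^2 - 11*m - 12) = m*(m + 1)^2*(m^2 + m - 12) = m*(m + 1)^2*(m + 4)*(m - 3)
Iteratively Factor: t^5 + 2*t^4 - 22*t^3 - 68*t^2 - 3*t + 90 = (t + 3)*(t^4 - t^3 - 19*t^2 - 11*t + 30) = (t - 1)*(t + 3)*(t^3 - 19*t - 30) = (t - 1)*(t + 3)^2*(t^2 - 3*t - 10) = (t - 1)*(t + 2)*(t + 3)^2*(t - 5)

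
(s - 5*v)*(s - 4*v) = s^2 - 9*s*v + 20*v^2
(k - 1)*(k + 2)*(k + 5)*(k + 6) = k^4 + 12*k^3 + 39*k^2 + 8*k - 60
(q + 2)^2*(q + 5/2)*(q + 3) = q^4 + 19*q^3/2 + 67*q^2/2 + 52*q + 30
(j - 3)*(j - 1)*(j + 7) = j^3 + 3*j^2 - 25*j + 21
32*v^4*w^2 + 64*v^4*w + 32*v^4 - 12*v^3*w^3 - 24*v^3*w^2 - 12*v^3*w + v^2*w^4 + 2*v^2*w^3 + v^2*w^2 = (-8*v + w)*(-4*v + w)*(v*w + v)^2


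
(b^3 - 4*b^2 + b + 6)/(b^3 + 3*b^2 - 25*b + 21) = (b^2 - b - 2)/(b^2 + 6*b - 7)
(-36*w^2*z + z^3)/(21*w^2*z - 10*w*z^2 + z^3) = (-36*w^2 + z^2)/(21*w^2 - 10*w*z + z^2)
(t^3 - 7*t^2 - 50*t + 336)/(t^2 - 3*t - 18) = (t^2 - t - 56)/(t + 3)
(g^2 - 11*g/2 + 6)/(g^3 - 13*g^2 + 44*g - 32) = (g - 3/2)/(g^2 - 9*g + 8)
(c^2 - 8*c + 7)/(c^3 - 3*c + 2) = (c - 7)/(c^2 + c - 2)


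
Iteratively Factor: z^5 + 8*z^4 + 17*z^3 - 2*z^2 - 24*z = (z)*(z^4 + 8*z^3 + 17*z^2 - 2*z - 24) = z*(z - 1)*(z^3 + 9*z^2 + 26*z + 24) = z*(z - 1)*(z + 2)*(z^2 + 7*z + 12) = z*(z - 1)*(z + 2)*(z + 3)*(z + 4)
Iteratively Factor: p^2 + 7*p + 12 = (p + 3)*(p + 4)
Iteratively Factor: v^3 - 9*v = (v)*(v^2 - 9) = v*(v + 3)*(v - 3)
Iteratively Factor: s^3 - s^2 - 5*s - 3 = (s + 1)*(s^2 - 2*s - 3) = (s - 3)*(s + 1)*(s + 1)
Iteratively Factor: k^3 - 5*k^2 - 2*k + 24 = (k - 4)*(k^2 - k - 6) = (k - 4)*(k + 2)*(k - 3)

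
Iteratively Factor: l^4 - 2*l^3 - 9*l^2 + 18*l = (l - 2)*(l^3 - 9*l) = (l - 3)*(l - 2)*(l^2 + 3*l) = l*(l - 3)*(l - 2)*(l + 3)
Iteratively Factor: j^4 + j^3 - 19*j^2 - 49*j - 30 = (j + 1)*(j^3 - 19*j - 30) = (j + 1)*(j + 2)*(j^2 - 2*j - 15) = (j + 1)*(j + 2)*(j + 3)*(j - 5)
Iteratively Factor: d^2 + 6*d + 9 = (d + 3)*(d + 3)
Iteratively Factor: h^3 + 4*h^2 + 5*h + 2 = (h + 2)*(h^2 + 2*h + 1) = (h + 1)*(h + 2)*(h + 1)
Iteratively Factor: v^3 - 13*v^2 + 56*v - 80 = (v - 4)*(v^2 - 9*v + 20) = (v - 5)*(v - 4)*(v - 4)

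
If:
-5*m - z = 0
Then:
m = -z/5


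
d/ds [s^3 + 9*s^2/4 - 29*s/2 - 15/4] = 3*s^2 + 9*s/2 - 29/2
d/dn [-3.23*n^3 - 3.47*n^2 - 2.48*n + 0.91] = -9.69*n^2 - 6.94*n - 2.48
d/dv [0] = 0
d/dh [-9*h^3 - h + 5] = -27*h^2 - 1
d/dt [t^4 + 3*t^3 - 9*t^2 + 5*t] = 4*t^3 + 9*t^2 - 18*t + 5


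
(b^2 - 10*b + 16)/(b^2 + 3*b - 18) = (b^2 - 10*b + 16)/(b^2 + 3*b - 18)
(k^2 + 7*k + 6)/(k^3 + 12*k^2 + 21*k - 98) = (k^2 + 7*k + 6)/(k^3 + 12*k^2 + 21*k - 98)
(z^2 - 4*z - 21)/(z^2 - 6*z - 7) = (z + 3)/(z + 1)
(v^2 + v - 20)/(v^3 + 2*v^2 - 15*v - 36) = (v + 5)/(v^2 + 6*v + 9)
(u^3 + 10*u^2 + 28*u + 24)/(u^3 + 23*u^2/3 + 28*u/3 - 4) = 3*(u + 2)/(3*u - 1)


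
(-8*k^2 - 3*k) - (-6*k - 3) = -8*k^2 + 3*k + 3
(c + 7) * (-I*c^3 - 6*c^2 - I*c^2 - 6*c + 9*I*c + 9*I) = -I*c^4 - 6*c^3 - 8*I*c^3 - 48*c^2 + 2*I*c^2 - 42*c + 72*I*c + 63*I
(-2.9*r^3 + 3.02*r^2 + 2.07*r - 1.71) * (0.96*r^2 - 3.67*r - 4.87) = -2.784*r^5 + 13.5422*r^4 + 5.0268*r^3 - 23.9459*r^2 - 3.8052*r + 8.3277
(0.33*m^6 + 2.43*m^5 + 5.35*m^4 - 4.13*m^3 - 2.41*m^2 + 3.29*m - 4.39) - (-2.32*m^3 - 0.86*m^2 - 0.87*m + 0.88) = 0.33*m^6 + 2.43*m^5 + 5.35*m^4 - 1.81*m^3 - 1.55*m^2 + 4.16*m - 5.27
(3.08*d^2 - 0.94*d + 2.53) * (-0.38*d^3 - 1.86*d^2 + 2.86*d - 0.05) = -1.1704*d^5 - 5.3716*d^4 + 9.5958*d^3 - 7.5482*d^2 + 7.2828*d - 0.1265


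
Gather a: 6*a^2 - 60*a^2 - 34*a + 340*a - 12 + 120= -54*a^2 + 306*a + 108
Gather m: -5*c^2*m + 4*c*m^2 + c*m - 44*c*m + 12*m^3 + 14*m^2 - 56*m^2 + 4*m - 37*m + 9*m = 12*m^3 + m^2*(4*c - 42) + m*(-5*c^2 - 43*c - 24)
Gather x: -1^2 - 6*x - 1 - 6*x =-12*x - 2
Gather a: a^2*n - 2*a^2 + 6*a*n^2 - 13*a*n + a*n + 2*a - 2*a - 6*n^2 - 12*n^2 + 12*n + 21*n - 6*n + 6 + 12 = a^2*(n - 2) + a*(6*n^2 - 12*n) - 18*n^2 + 27*n + 18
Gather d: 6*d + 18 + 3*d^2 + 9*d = 3*d^2 + 15*d + 18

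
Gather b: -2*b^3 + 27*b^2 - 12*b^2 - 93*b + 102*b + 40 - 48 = -2*b^3 + 15*b^2 + 9*b - 8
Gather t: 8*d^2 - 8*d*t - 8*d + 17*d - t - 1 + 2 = 8*d^2 + 9*d + t*(-8*d - 1) + 1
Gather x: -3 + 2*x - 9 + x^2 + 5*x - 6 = x^2 + 7*x - 18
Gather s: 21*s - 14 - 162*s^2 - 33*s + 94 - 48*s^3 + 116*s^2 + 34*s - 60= -48*s^3 - 46*s^2 + 22*s + 20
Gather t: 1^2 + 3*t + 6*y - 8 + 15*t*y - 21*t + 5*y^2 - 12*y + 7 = t*(15*y - 18) + 5*y^2 - 6*y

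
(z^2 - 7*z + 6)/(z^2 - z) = (z - 6)/z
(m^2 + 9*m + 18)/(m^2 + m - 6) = (m + 6)/(m - 2)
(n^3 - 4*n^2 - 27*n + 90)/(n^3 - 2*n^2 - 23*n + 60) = (n - 6)/(n - 4)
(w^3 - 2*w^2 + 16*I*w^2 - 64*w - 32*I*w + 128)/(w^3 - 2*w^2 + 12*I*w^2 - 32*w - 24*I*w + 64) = (w + 8*I)/(w + 4*I)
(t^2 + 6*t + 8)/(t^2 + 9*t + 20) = (t + 2)/(t + 5)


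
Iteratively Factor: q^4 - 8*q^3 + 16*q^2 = (q - 4)*(q^3 - 4*q^2) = q*(q - 4)*(q^2 - 4*q) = q^2*(q - 4)*(q - 4)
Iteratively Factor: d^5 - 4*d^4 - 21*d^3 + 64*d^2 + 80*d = (d + 1)*(d^4 - 5*d^3 - 16*d^2 + 80*d) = d*(d + 1)*(d^3 - 5*d^2 - 16*d + 80) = d*(d - 4)*(d + 1)*(d^2 - d - 20) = d*(d - 4)*(d + 1)*(d + 4)*(d - 5)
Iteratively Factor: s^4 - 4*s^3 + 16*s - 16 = (s - 2)*(s^3 - 2*s^2 - 4*s + 8) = (s - 2)^2*(s^2 - 4) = (s - 2)^3*(s + 2)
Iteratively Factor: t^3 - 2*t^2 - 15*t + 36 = (t - 3)*(t^2 + t - 12) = (t - 3)*(t + 4)*(t - 3)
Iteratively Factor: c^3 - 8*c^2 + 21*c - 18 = (c - 2)*(c^2 - 6*c + 9) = (c - 3)*(c - 2)*(c - 3)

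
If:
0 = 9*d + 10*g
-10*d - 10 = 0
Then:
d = -1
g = 9/10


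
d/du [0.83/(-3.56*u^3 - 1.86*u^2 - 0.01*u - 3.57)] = (8.8644*u^2 + 3.0876*u + 0.0083)/(3.56*u^3 + 1.86*u^2 + 0.01*u + 3.57)^2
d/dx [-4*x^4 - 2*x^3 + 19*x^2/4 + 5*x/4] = -16*x^3 - 6*x^2 + 19*x/2 + 5/4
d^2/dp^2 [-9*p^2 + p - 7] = -18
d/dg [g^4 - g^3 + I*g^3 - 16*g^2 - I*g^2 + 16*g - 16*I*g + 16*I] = 4*g^3 + 3*g^2*(-1 + I) - 2*g*(16 + I) + 16 - 16*I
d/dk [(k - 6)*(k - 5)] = 2*k - 11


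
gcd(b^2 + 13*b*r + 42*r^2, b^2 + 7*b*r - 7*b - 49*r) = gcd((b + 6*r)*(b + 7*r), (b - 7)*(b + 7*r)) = b + 7*r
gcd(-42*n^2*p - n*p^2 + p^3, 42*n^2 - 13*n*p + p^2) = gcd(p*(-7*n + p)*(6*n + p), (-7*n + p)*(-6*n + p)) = -7*n + p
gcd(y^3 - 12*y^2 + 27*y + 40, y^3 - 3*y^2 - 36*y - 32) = y^2 - 7*y - 8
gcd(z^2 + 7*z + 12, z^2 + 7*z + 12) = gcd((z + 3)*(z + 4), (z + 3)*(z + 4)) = z^2 + 7*z + 12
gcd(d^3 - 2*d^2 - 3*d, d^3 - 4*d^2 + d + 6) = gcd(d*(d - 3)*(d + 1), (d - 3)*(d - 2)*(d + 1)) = d^2 - 2*d - 3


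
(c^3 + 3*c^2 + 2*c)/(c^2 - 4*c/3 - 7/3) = 3*c*(c + 2)/(3*c - 7)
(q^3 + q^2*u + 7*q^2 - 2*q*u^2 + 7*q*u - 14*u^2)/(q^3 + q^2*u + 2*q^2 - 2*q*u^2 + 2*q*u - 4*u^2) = (q + 7)/(q + 2)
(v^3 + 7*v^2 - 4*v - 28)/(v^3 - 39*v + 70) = (v + 2)/(v - 5)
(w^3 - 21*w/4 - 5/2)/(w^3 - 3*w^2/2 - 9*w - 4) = (w - 5/2)/(w - 4)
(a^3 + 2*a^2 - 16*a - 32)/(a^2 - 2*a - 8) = a + 4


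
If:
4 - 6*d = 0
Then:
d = 2/3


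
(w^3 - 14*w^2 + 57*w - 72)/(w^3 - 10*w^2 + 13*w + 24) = (w - 3)/(w + 1)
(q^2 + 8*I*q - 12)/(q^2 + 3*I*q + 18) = (q + 2*I)/(q - 3*I)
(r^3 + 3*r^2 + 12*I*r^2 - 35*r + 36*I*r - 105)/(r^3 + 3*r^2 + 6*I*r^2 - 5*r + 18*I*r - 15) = (r + 7*I)/(r + I)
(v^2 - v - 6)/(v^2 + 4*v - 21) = (v + 2)/(v + 7)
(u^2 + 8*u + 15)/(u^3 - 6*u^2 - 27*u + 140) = (u + 3)/(u^2 - 11*u + 28)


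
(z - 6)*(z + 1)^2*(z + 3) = z^4 - z^3 - 23*z^2 - 39*z - 18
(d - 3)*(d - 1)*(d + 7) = d^3 + 3*d^2 - 25*d + 21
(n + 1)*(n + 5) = n^2 + 6*n + 5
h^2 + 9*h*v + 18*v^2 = (h + 3*v)*(h + 6*v)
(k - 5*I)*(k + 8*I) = k^2 + 3*I*k + 40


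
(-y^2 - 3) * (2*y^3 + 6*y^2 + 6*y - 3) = -2*y^5 - 6*y^4 - 12*y^3 - 15*y^2 - 18*y + 9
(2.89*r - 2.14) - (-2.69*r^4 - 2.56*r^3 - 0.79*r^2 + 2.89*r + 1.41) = 2.69*r^4 + 2.56*r^3 + 0.79*r^2 - 3.55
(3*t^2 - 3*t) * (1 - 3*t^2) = -9*t^4 + 9*t^3 + 3*t^2 - 3*t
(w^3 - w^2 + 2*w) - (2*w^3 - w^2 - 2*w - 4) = -w^3 + 4*w + 4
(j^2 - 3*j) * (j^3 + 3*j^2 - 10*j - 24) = j^5 - 19*j^3 + 6*j^2 + 72*j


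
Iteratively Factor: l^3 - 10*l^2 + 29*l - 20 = (l - 1)*(l^2 - 9*l + 20) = (l - 4)*(l - 1)*(l - 5)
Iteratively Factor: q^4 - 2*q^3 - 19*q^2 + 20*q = (q + 4)*(q^3 - 6*q^2 + 5*q) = (q - 5)*(q + 4)*(q^2 - q) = q*(q - 5)*(q + 4)*(q - 1)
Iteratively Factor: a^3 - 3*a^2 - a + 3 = (a + 1)*(a^2 - 4*a + 3) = (a - 1)*(a + 1)*(a - 3)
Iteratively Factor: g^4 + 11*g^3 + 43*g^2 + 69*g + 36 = (g + 3)*(g^3 + 8*g^2 + 19*g + 12) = (g + 1)*(g + 3)*(g^2 + 7*g + 12) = (g + 1)*(g + 3)^2*(g + 4)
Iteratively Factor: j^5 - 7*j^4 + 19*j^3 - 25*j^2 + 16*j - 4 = (j - 2)*(j^4 - 5*j^3 + 9*j^2 - 7*j + 2) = (j - 2)^2*(j^3 - 3*j^2 + 3*j - 1) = (j - 2)^2*(j - 1)*(j^2 - 2*j + 1) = (j - 2)^2*(j - 1)^2*(j - 1)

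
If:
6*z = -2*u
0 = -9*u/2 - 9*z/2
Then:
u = 0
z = 0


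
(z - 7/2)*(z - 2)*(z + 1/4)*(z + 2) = z^4 - 13*z^3/4 - 39*z^2/8 + 13*z + 7/2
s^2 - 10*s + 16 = (s - 8)*(s - 2)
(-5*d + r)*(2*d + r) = -10*d^2 - 3*d*r + r^2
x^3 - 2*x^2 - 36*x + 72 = (x - 6)*(x - 2)*(x + 6)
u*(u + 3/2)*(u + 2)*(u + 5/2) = u^4 + 6*u^3 + 47*u^2/4 + 15*u/2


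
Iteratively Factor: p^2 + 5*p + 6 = (p + 3)*(p + 2)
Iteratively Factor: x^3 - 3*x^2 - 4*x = (x - 4)*(x^2 + x) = (x - 4)*(x + 1)*(x)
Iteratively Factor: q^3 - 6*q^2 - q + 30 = (q + 2)*(q^2 - 8*q + 15) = (q - 5)*(q + 2)*(q - 3)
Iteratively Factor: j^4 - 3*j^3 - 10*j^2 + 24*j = (j - 4)*(j^3 + j^2 - 6*j) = j*(j - 4)*(j^2 + j - 6) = j*(j - 4)*(j + 3)*(j - 2)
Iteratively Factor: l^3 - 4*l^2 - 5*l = (l + 1)*(l^2 - 5*l) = (l - 5)*(l + 1)*(l)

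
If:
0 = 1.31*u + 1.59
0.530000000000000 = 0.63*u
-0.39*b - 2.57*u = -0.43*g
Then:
No Solution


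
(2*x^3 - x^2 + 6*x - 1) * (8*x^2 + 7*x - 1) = 16*x^5 + 6*x^4 + 39*x^3 + 35*x^2 - 13*x + 1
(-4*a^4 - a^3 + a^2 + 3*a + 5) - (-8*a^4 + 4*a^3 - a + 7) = 4*a^4 - 5*a^3 + a^2 + 4*a - 2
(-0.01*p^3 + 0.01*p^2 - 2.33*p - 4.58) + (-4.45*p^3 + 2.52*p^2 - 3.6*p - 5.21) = -4.46*p^3 + 2.53*p^2 - 5.93*p - 9.79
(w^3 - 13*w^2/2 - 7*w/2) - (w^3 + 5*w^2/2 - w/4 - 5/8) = -9*w^2 - 13*w/4 + 5/8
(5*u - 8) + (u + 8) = 6*u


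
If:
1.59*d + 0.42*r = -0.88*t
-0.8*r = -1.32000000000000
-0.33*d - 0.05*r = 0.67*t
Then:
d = -0.51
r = 1.65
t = 0.13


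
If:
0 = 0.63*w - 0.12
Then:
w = 0.19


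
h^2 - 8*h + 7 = (h - 7)*(h - 1)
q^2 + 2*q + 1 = (q + 1)^2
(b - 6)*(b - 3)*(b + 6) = b^3 - 3*b^2 - 36*b + 108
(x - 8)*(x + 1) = x^2 - 7*x - 8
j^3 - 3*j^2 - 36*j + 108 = (j - 6)*(j - 3)*(j + 6)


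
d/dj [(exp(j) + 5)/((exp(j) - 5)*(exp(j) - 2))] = (-exp(2*j) - 10*exp(j) + 45)*exp(j)/(exp(4*j) - 14*exp(3*j) + 69*exp(2*j) - 140*exp(j) + 100)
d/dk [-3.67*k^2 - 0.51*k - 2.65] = -7.34*k - 0.51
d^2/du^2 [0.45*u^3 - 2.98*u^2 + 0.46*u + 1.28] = 2.7*u - 5.96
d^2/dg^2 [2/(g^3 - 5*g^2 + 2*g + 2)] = 4*((5 - 3*g)*(g^3 - 5*g^2 + 2*g + 2) + (3*g^2 - 10*g + 2)^2)/(g^3 - 5*g^2 + 2*g + 2)^3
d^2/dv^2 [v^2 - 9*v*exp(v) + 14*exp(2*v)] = -9*v*exp(v) + 56*exp(2*v) - 18*exp(v) + 2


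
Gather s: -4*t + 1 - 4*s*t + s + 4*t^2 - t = s*(1 - 4*t) + 4*t^2 - 5*t + 1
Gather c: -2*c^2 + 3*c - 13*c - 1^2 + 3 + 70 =-2*c^2 - 10*c + 72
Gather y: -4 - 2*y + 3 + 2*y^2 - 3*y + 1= 2*y^2 - 5*y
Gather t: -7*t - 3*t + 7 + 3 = 10 - 10*t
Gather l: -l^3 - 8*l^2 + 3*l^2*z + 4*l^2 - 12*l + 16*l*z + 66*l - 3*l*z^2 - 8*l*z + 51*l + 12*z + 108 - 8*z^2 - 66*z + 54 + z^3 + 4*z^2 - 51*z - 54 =-l^3 + l^2*(3*z - 4) + l*(-3*z^2 + 8*z + 105) + z^3 - 4*z^2 - 105*z + 108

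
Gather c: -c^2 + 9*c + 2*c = -c^2 + 11*c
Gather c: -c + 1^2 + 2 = 3 - c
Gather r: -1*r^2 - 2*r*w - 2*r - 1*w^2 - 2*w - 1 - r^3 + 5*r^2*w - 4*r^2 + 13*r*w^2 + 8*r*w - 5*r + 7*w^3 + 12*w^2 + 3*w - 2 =-r^3 + r^2*(5*w - 5) + r*(13*w^2 + 6*w - 7) + 7*w^3 + 11*w^2 + w - 3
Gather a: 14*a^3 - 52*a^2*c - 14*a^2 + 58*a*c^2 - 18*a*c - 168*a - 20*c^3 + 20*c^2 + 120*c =14*a^3 + a^2*(-52*c - 14) + a*(58*c^2 - 18*c - 168) - 20*c^3 + 20*c^2 + 120*c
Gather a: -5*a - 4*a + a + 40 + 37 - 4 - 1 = 72 - 8*a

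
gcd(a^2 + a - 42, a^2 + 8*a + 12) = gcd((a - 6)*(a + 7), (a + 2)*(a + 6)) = 1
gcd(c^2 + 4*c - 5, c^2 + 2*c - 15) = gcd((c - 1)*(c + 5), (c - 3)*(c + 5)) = c + 5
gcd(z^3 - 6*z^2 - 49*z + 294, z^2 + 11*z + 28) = z + 7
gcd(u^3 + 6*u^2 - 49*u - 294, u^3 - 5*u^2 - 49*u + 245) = u^2 - 49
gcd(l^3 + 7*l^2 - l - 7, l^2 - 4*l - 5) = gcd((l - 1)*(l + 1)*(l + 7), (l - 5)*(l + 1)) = l + 1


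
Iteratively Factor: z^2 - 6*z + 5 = (z - 5)*(z - 1)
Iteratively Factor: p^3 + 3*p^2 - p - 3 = (p - 1)*(p^2 + 4*p + 3) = (p - 1)*(p + 3)*(p + 1)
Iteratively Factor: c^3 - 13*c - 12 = (c - 4)*(c^2 + 4*c + 3) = (c - 4)*(c + 3)*(c + 1)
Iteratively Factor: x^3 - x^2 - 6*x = (x + 2)*(x^2 - 3*x) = (x - 3)*(x + 2)*(x)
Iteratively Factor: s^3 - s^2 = (s)*(s^2 - s) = s^2*(s - 1)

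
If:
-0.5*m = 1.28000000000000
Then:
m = -2.56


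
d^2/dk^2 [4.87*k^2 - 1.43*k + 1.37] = 9.74000000000000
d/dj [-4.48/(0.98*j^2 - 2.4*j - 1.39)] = (8.7808*j - 10.752)/(-0.98*j^2 + 2.4*j + 1.39)^2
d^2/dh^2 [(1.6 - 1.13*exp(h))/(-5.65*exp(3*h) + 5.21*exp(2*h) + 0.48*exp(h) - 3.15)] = (144.2897*exp(6*h) - 559.473735*exp(5*h) + 561.013473*exp(4*h) - 429.315019*exp(3*h) + 355.55013*exp(2*h) - 103.69368*exp(h) + 8.793225)*exp(h)/(180.362125*exp(9*h) - 498.948675*exp(8*h) + 414.124095*exp(7*h) + 245.023984*exp(6*h) - 591.532074*exp(5*h) + 201.653793*exp(4*h) + 215.340903*exp(3*h) - 152.911395*exp(2*h) - 14.2884*exp(h) + 31.255875)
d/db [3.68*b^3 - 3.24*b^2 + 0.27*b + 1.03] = 11.04*b^2 - 6.48*b + 0.27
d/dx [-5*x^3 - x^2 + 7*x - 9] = -15*x^2 - 2*x + 7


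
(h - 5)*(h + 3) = h^2 - 2*h - 15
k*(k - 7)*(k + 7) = k^3 - 49*k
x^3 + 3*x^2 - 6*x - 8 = (x - 2)*(x + 1)*(x + 4)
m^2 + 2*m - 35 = (m - 5)*(m + 7)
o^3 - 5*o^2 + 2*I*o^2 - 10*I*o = o*(o - 5)*(o + 2*I)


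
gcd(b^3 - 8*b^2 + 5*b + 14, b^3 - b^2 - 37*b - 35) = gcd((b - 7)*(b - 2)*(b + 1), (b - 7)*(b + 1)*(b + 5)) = b^2 - 6*b - 7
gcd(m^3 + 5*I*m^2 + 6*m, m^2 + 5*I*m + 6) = m^2 + 5*I*m + 6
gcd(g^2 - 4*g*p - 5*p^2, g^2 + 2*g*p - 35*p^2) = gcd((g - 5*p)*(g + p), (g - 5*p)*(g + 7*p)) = -g + 5*p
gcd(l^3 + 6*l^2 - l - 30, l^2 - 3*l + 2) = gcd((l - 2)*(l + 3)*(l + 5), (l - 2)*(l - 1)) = l - 2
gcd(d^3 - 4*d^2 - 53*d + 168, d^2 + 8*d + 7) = d + 7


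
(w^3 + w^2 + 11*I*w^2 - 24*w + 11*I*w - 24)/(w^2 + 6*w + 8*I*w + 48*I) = (w^2 + w*(1 + 3*I) + 3*I)/(w + 6)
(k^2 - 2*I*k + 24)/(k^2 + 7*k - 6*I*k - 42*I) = (k + 4*I)/(k + 7)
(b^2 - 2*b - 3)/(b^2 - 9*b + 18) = (b + 1)/(b - 6)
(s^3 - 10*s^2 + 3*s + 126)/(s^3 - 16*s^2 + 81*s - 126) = (s + 3)/(s - 3)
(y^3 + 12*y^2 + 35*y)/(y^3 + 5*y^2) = (y + 7)/y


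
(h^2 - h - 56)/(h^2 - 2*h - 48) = (h + 7)/(h + 6)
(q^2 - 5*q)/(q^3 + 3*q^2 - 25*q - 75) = q/(q^2 + 8*q + 15)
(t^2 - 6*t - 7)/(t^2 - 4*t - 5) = (t - 7)/(t - 5)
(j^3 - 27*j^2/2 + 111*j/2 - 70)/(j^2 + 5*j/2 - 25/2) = (j^2 - 11*j + 28)/(j + 5)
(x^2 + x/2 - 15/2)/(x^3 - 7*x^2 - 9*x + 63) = (x - 5/2)/(x^2 - 10*x + 21)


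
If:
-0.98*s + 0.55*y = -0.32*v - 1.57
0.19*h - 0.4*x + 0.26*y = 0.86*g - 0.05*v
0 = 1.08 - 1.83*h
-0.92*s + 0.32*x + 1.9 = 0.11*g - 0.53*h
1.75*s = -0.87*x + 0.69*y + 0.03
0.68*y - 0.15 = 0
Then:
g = 1.31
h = 0.59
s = 1.37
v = -1.10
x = -2.54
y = 0.22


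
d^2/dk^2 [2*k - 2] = 0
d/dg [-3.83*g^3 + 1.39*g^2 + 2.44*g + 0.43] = -11.49*g^2 + 2.78*g + 2.44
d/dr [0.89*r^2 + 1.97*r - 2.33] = 1.78*r + 1.97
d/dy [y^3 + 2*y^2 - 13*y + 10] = 3*y^2 + 4*y - 13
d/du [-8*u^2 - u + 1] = -16*u - 1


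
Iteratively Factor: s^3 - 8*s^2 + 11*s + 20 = (s - 5)*(s^2 - 3*s - 4) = (s - 5)*(s - 4)*(s + 1)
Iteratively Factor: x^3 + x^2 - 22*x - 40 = (x - 5)*(x^2 + 6*x + 8) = (x - 5)*(x + 4)*(x + 2)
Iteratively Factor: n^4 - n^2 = (n + 1)*(n^3 - n^2) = (n - 1)*(n + 1)*(n^2) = n*(n - 1)*(n + 1)*(n)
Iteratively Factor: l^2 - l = (l - 1)*(l)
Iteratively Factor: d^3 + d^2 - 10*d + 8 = (d - 2)*(d^2 + 3*d - 4) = (d - 2)*(d + 4)*(d - 1)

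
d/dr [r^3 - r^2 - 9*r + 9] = 3*r^2 - 2*r - 9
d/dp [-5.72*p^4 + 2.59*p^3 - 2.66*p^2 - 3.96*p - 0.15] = -22.88*p^3 + 7.77*p^2 - 5.32*p - 3.96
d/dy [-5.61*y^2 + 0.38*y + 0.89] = 0.38 - 11.22*y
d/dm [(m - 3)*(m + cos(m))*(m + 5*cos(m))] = (3 - m)*(m + cos(m))*(5*sin(m) - 1) + (3 - m)*(m + 5*cos(m))*(sin(m) - 1) + (m + cos(m))*(m + 5*cos(m))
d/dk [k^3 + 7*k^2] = k*(3*k + 14)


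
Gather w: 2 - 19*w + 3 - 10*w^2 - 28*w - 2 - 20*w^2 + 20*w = -30*w^2 - 27*w + 3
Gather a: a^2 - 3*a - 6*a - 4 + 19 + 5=a^2 - 9*a + 20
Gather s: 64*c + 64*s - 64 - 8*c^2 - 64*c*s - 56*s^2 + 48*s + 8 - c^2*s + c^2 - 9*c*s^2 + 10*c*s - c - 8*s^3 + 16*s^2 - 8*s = -7*c^2 + 63*c - 8*s^3 + s^2*(-9*c - 40) + s*(-c^2 - 54*c + 104) - 56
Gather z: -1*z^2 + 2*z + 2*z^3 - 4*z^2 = 2*z^3 - 5*z^2 + 2*z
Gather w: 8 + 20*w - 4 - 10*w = 10*w + 4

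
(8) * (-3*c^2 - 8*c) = -24*c^2 - 64*c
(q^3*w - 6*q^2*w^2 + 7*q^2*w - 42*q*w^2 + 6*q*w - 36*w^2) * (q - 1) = q^4*w - 6*q^3*w^2 + 6*q^3*w - 36*q^2*w^2 - q^2*w + 6*q*w^2 - 6*q*w + 36*w^2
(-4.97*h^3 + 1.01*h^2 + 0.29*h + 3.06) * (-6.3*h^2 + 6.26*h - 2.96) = 31.311*h^5 - 37.4752*h^4 + 19.2068*h^3 - 20.4522*h^2 + 18.2972*h - 9.0576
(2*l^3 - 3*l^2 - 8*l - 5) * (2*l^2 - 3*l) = 4*l^5 - 12*l^4 - 7*l^3 + 14*l^2 + 15*l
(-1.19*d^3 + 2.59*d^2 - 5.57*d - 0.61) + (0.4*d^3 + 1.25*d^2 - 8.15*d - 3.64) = -0.79*d^3 + 3.84*d^2 - 13.72*d - 4.25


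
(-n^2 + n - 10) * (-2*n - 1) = 2*n^3 - n^2 + 19*n + 10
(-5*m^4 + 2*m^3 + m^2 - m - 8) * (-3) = 15*m^4 - 6*m^3 - 3*m^2 + 3*m + 24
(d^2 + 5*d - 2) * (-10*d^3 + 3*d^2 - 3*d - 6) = -10*d^5 - 47*d^4 + 32*d^3 - 27*d^2 - 24*d + 12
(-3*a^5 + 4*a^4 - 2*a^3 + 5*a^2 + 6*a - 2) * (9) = -27*a^5 + 36*a^4 - 18*a^3 + 45*a^2 + 54*a - 18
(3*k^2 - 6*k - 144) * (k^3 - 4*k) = 3*k^5 - 6*k^4 - 156*k^3 + 24*k^2 + 576*k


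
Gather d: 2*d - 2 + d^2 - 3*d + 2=d^2 - d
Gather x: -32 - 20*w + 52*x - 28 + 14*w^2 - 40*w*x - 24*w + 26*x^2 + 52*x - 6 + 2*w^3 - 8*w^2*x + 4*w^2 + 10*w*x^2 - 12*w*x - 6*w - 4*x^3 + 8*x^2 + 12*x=2*w^3 + 18*w^2 - 50*w - 4*x^3 + x^2*(10*w + 34) + x*(-8*w^2 - 52*w + 116) - 66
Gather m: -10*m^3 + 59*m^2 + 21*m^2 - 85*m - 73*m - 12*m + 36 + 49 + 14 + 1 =-10*m^3 + 80*m^2 - 170*m + 100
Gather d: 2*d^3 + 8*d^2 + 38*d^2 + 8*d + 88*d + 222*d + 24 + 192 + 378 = 2*d^3 + 46*d^2 + 318*d + 594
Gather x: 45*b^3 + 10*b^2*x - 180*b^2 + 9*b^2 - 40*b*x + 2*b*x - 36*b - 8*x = 45*b^3 - 171*b^2 - 36*b + x*(10*b^2 - 38*b - 8)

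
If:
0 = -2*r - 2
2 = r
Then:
No Solution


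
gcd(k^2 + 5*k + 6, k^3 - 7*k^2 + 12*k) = 1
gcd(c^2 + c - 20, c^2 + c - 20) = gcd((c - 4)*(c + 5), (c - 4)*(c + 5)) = c^2 + c - 20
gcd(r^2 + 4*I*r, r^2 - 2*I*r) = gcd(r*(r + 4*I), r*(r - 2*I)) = r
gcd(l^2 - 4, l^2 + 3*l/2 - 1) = l + 2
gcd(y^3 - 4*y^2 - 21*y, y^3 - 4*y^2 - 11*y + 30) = y + 3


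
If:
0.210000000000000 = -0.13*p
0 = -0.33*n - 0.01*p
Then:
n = 0.05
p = -1.62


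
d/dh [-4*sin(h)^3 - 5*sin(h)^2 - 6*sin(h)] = 2*(-5*sin(h) + 3*cos(2*h) - 6)*cos(h)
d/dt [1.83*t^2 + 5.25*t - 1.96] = 3.66*t + 5.25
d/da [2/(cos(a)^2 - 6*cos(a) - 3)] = 4*(cos(a) - 3)*sin(a)/(sin(a)^2 + 6*cos(a) + 2)^2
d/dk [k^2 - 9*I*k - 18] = 2*k - 9*I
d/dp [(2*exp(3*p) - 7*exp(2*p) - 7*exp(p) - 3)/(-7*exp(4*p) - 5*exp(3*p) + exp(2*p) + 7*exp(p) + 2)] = (14*exp(6*p) - 98*exp(5*p) - 180*exp(4*p) - 126*exp(3*p) - 75*exp(2*p) - 22*exp(p) + 7)*exp(p)/(49*exp(8*p) + 70*exp(7*p) + 11*exp(6*p) - 108*exp(5*p) - 97*exp(4*p) - 6*exp(3*p) + 53*exp(2*p) + 28*exp(p) + 4)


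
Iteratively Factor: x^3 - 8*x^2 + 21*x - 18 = (x - 3)*(x^2 - 5*x + 6) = (x - 3)^2*(x - 2)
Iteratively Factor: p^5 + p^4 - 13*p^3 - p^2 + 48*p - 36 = (p - 1)*(p^4 + 2*p^3 - 11*p^2 - 12*p + 36) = (p - 2)*(p - 1)*(p^3 + 4*p^2 - 3*p - 18) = (p - 2)*(p - 1)*(p + 3)*(p^2 + p - 6) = (p - 2)^2*(p - 1)*(p + 3)*(p + 3)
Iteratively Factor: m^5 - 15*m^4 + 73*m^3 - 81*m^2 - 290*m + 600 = (m - 4)*(m^4 - 11*m^3 + 29*m^2 + 35*m - 150) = (m - 4)*(m + 2)*(m^3 - 13*m^2 + 55*m - 75) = (m - 5)*(m - 4)*(m + 2)*(m^2 - 8*m + 15) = (m - 5)*(m - 4)*(m - 3)*(m + 2)*(m - 5)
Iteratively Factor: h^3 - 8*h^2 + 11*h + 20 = (h + 1)*(h^2 - 9*h + 20) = (h - 5)*(h + 1)*(h - 4)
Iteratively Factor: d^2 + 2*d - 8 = (d + 4)*(d - 2)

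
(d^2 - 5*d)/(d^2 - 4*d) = (d - 5)/(d - 4)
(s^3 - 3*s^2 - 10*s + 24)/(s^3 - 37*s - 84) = (s^2 - 6*s + 8)/(s^2 - 3*s - 28)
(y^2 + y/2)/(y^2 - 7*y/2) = (2*y + 1)/(2*y - 7)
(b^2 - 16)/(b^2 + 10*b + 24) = (b - 4)/(b + 6)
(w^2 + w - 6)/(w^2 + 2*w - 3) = (w - 2)/(w - 1)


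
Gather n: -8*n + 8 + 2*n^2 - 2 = 2*n^2 - 8*n + 6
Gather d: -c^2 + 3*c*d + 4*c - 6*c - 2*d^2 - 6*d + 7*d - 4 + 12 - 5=-c^2 - 2*c - 2*d^2 + d*(3*c + 1) + 3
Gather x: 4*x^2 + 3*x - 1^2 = 4*x^2 + 3*x - 1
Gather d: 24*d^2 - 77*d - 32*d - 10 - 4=24*d^2 - 109*d - 14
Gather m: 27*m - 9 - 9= 27*m - 18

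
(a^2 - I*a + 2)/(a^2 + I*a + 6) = (a + I)/(a + 3*I)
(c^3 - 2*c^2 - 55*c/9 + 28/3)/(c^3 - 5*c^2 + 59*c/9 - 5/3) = (9*c^2 + 9*c - 28)/(9*c^2 - 18*c + 5)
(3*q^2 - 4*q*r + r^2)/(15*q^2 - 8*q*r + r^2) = (q - r)/(5*q - r)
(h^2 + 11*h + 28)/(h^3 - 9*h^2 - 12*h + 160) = (h + 7)/(h^2 - 13*h + 40)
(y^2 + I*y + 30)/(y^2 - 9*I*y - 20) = (y + 6*I)/(y - 4*I)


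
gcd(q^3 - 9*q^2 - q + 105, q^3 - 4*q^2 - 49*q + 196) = q - 7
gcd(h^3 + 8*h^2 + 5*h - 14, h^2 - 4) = h + 2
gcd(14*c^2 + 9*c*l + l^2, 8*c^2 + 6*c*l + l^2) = 2*c + l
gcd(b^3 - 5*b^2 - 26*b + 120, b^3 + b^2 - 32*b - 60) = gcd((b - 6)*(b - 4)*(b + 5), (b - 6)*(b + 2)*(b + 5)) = b^2 - b - 30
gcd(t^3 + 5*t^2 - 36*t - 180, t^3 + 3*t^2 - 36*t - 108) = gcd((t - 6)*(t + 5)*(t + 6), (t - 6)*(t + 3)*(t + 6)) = t^2 - 36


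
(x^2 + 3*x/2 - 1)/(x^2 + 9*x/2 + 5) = (2*x - 1)/(2*x + 5)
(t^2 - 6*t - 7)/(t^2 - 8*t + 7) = (t + 1)/(t - 1)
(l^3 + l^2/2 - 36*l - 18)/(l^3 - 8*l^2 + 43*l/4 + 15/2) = 2*(l + 6)/(2*l - 5)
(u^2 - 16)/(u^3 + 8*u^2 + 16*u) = (u - 4)/(u*(u + 4))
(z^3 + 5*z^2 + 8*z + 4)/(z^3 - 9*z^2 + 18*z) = (z^3 + 5*z^2 + 8*z + 4)/(z*(z^2 - 9*z + 18))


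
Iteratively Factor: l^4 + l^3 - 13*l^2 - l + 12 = (l + 1)*(l^3 - 13*l + 12) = (l + 1)*(l + 4)*(l^2 - 4*l + 3) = (l - 1)*(l + 1)*(l + 4)*(l - 3)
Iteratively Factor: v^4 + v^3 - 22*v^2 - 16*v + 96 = (v + 3)*(v^3 - 2*v^2 - 16*v + 32) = (v + 3)*(v + 4)*(v^2 - 6*v + 8) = (v - 2)*(v + 3)*(v + 4)*(v - 4)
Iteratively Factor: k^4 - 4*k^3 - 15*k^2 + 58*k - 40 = (k - 2)*(k^3 - 2*k^2 - 19*k + 20) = (k - 5)*(k - 2)*(k^2 + 3*k - 4) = (k - 5)*(k - 2)*(k + 4)*(k - 1)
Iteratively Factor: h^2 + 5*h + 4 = (h + 4)*(h + 1)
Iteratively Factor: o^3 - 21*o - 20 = (o + 4)*(o^2 - 4*o - 5) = (o + 1)*(o + 4)*(o - 5)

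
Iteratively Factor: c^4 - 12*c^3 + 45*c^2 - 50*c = (c - 5)*(c^3 - 7*c^2 + 10*c) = c*(c - 5)*(c^2 - 7*c + 10) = c*(c - 5)*(c - 2)*(c - 5)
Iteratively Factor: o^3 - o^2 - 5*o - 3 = (o + 1)*(o^2 - 2*o - 3) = (o - 3)*(o + 1)*(o + 1)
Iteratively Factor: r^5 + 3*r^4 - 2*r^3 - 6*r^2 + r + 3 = (r - 1)*(r^4 + 4*r^3 + 2*r^2 - 4*r - 3) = (r - 1)*(r + 1)*(r^3 + 3*r^2 - r - 3) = (r - 1)^2*(r + 1)*(r^2 + 4*r + 3) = (r - 1)^2*(r + 1)^2*(r + 3)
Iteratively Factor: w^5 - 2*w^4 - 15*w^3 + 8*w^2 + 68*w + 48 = (w - 3)*(w^4 + w^3 - 12*w^2 - 28*w - 16) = (w - 3)*(w + 1)*(w^3 - 12*w - 16) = (w - 4)*(w - 3)*(w + 1)*(w^2 + 4*w + 4) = (w - 4)*(w - 3)*(w + 1)*(w + 2)*(w + 2)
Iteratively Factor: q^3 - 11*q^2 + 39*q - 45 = (q - 3)*(q^2 - 8*q + 15) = (q - 5)*(q - 3)*(q - 3)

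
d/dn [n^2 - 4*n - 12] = 2*n - 4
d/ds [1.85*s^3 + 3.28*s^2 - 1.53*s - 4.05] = 5.55*s^2 + 6.56*s - 1.53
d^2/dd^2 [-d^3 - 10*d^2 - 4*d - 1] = -6*d - 20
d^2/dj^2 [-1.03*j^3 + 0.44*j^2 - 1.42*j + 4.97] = 0.88 - 6.18*j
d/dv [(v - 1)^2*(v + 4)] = (v - 1)*(3*v + 7)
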